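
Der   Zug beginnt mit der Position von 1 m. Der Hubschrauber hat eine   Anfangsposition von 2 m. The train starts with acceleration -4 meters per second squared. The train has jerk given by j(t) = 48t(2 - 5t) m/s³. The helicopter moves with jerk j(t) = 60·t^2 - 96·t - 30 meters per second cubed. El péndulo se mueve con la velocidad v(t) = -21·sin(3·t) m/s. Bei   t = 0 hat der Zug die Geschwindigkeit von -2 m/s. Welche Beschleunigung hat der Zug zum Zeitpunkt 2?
Ausgehend von dem Ruck j(t) = 48·t·(2 - 5·t), nehmen wir 1 Stammfunktion. Durch Integration von dem Ruck und Verwendung der Anfangsbedingung a(0) = -4, erhalten wir a(t) = -80·t^3 + 48·t^2 - 4. Wir haben die Beschleunigung a(t) = -80·t^3 + 48·t^2 - 4. Durch Einsetzen von t = 2: a(2) = -452.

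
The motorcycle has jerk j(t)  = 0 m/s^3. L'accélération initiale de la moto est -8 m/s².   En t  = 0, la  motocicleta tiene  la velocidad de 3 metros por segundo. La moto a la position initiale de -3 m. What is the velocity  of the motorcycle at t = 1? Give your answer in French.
Nous devons intégrer notre équation du jerk j(t) = 0 2 fois. En intégrant le jerk et en utilisant la condition initiale a(0) = -8, nous obtenons a(t) = -8. La primitive de l'accélération, avec v(0) = 3, donne la vitesse: v(t) = 3 - 8·t. De l'équation de la vitesse v(t) = 3 - 8·t, nous substituons t = 1 pour obtenir v = -5.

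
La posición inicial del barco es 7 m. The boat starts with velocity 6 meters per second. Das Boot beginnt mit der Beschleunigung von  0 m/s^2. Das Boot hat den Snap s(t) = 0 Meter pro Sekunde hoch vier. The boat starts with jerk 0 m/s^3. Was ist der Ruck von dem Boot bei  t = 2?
Wir müssen das Integral unserer Gleichung für den Snap s(t) = 0 1-mal finden. Das Integral von dem Snap ist der Ruck. Mit j(0) = 0 erhalten wir j(t) = 0. Mit j(t) = 0 und Einsetzen von t = 2, finden wir j = 0.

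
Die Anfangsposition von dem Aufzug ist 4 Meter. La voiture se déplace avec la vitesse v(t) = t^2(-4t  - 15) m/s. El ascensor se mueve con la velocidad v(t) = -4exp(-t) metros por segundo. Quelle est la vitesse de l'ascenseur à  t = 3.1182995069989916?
Nous avons la vitesse v(t) = -4·exp(-t). En substituant t = 3.1182995069989916: v(3.1182995069989916) = -0.176929285023444.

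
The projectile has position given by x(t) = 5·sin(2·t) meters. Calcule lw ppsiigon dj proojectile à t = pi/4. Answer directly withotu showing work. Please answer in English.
The position at t = pi/4 is x = 5.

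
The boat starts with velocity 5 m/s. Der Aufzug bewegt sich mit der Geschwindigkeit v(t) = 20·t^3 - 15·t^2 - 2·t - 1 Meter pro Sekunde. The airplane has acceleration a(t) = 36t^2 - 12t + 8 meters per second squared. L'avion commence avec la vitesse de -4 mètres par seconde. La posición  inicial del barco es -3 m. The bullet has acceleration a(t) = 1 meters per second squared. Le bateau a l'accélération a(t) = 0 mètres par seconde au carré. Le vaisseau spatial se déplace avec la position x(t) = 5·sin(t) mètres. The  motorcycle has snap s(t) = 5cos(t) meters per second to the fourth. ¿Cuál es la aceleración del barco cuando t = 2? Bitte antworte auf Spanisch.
Usando a(t) = 0 y sustituyendo t = 2, encontramos a = 0.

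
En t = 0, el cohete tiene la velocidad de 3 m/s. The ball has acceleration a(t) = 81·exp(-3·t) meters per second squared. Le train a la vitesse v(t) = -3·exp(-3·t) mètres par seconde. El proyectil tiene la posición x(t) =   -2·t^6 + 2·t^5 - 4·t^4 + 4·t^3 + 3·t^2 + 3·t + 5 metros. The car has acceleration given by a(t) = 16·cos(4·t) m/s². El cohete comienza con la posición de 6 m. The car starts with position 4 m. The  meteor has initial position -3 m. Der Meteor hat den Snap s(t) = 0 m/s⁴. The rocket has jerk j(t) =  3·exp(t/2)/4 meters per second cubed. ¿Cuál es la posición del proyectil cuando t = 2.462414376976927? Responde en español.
Usando x(t) = -2·t^6 + 2·t^5 - 4·t^4 + 4·t^3 + 3·t^2 + 3·t + 5 y sustituyendo t = 2.462414376976927, encontramos x = -321.555214214565.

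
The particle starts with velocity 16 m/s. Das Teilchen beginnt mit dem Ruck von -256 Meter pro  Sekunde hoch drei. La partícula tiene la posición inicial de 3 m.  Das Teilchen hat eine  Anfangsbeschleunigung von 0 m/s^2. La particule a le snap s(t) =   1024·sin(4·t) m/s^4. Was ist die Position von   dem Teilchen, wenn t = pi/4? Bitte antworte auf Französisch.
Nous devons trouver la primitive de notre équation du snap s(t) = 1024·sin(4·t) 4 fois. En intégrant le snap et en utilisant la condition initiale j(0) = -256, nous obtenons j(t) = -256·cos(4·t). L'intégrale du jerk est l'accélération. En utilisant a(0) = 0, nous obtenons a(t) = -64·sin(4·t). La primitive de l'accélération, avec v(0) = 16, donne la vitesse: v(t) = 16·cos(4·t). En prenant ∫v(t)dt et en appliquant x(0) = 3, nous trouvons x(t) = 4·sin(4·t) + 3. En utilisant x(t) = 4·sin(4·t) + 3 et en substituant t = pi/4, nous trouvons x = 3.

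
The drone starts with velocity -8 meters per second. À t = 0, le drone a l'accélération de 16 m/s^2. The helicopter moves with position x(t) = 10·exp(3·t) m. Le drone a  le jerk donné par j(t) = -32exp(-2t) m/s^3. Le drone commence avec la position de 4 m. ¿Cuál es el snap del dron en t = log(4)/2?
Debemos derivar nuestra ecuación de la sacudida j(t) = -32·exp(-2·t) 1 vez. Derivando la sacudida, obtenemos el snap: s(t) = 64·exp(-2·t). De la ecuación del snap s(t) = 64·exp(-2·t), sustituimos t = log(4)/2 para obtener s = 16.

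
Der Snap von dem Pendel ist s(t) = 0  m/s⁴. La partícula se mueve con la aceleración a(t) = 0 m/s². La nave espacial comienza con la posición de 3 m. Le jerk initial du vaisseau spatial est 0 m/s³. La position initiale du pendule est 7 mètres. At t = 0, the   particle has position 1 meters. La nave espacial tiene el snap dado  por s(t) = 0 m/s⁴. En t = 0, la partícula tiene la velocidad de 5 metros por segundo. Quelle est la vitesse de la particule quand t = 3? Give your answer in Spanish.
Para resolver esto, necesitamos tomar 1 integral de nuestra ecuación de la aceleración a(t) = 0. La antiderivada de la aceleración, con v(0) = 5, da la velocidad: v(t) = 5. Usando v(t) = 5 y sustituyendo t = 3, encontramos v = 5.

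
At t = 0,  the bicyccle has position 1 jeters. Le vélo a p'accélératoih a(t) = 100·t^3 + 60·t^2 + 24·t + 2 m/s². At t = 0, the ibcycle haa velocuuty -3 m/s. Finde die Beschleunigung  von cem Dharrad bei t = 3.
Mit a(t) = 100·t^3 + 60·t^2 + 24·t + 2 und Einsetzen von t = 3, finden wir a = 3314.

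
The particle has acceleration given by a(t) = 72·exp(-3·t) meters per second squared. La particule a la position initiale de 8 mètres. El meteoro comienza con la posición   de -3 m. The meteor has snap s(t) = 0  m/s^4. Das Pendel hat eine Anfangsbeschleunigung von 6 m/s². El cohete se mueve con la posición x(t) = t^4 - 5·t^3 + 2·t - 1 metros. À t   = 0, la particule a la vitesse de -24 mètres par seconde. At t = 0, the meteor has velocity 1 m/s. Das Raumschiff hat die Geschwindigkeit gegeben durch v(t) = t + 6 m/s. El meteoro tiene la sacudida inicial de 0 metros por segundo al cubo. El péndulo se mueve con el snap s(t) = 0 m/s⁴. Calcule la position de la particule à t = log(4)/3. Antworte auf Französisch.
Nous devons trouver l'intégrale de notre équation de l'accélération a(t) = 72·exp(-3·t) 2 fois. L'intégrale de l'accélération est la vitesse. En utilisant v(0) = -24, nous obtenons v(t) = -24·exp(-3·t). La primitive de la vitesse, avec x(0) = 8, donne la position: x(t) = 8·exp(-3·t). De l'équation de la position x(t) = 8·exp(-3·t), nous substituons t = log(4)/3 pour obtenir x = 2.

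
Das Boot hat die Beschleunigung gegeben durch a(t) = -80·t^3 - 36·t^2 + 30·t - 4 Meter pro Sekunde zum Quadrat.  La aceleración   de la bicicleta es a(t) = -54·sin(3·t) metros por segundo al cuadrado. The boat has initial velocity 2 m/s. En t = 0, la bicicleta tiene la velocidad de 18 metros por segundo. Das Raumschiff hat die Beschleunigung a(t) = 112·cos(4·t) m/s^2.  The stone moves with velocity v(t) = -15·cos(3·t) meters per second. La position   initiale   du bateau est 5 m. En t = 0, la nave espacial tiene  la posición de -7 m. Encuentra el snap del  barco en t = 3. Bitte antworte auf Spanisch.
Debemos derivar nuestra ecuación de la aceleración a(t) = -80·t^3 - 36·t^2 + 30·t - 4 2 veces. Derivando la aceleración, obtenemos la sacudida: j(t) = -240·t^2 - 72·t + 30. Derivando la sacudida, obtenemos el snap: s(t) = -480·t - 72. Tenemos el snap s(t) = -480·t - 72. Sustituyendo t = 3: s(3) = -1512.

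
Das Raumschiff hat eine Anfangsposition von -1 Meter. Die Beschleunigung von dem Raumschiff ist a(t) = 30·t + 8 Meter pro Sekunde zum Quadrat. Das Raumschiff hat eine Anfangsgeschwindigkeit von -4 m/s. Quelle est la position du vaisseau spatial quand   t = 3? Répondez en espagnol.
Debemos encontrar la integral de nuestra ecuación de la aceleración a(t) = 30·t + 8 2 veces. La antiderivada de la aceleración, con v(0) = -4, da la velocidad: v(t) = 15·t^2 + 8·t - 4. La integral de la velocidad es la posición. Usando x(0) = -1, obtenemos x(t) = 5·t^3 + 4·t^2 - 4·t - 1. Tenemos la posición x(t) = 5·t^3 + 4·t^2 - 4·t - 1. Sustituyendo t = 3: x(3) = 158.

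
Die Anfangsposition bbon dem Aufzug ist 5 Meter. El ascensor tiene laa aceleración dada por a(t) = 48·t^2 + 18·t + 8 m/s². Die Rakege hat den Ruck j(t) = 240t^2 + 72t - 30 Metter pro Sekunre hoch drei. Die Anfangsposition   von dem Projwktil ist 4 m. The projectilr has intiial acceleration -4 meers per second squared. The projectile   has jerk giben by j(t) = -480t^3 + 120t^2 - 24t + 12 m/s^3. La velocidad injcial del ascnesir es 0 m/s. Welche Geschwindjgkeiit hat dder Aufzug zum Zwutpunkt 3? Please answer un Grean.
Wir müssen unsere Gleichung für die Beschleunigung a(t) = 48·t^2 + 18·t + 8 1-mal integrieren. Die Stammfunktion von der Beschleunigung ist die Geschwindigkeit. Mit v(0) = 0 erhalten wir v(t) = t·(16·t^2 + 9·t + 8). Aus der Gleichung für die Geschwindigkeit v(t) = t·(16·t^2 + 9·t + 8), setzen wir t = 3 ein und erhalten v = 537.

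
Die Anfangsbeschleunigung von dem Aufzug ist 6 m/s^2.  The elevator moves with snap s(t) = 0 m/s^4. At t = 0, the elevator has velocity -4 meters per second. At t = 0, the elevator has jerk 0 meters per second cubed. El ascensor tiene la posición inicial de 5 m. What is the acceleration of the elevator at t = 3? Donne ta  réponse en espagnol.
Partiendo del snap s(t) = 0, tomamos 2 antiderivadas. Integrando el snap y usando la condición inicial j(0) = 0, obtenemos j(t) = 0. Integrando la sacudida y usando la condición inicial a(0) = 6, obtenemos a(t) = 6. Usando a(t) = 6 y sustituyendo t = 3, encontramos a = 6.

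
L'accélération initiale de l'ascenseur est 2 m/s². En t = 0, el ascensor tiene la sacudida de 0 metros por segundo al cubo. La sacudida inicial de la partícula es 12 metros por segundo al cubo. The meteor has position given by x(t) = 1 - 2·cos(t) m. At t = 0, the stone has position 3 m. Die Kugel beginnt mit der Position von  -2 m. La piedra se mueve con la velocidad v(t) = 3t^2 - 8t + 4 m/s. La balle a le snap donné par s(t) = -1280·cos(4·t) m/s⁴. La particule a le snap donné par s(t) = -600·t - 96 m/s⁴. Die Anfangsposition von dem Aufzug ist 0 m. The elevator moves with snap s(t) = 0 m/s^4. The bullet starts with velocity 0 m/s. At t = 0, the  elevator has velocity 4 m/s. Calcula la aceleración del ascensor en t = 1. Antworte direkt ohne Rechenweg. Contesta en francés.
L'accélération à t = 1 est a = 2.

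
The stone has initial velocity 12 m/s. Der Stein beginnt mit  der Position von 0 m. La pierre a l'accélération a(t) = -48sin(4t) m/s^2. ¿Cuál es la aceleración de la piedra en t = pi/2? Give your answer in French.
Nous avons l'accélération a(t) = -48·sin(4·t). En substituant t = pi/2: a(pi/2) = 0.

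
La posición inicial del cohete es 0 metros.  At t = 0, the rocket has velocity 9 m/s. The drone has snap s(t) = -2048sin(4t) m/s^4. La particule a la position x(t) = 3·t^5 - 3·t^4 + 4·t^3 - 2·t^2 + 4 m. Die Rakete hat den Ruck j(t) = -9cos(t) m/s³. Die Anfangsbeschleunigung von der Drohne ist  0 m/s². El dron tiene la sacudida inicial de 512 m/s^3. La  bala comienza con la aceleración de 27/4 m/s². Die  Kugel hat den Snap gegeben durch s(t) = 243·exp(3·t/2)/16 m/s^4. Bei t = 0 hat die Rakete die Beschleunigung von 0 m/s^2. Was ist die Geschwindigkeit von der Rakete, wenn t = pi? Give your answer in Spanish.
Para resolver esto, necesitamos tomar 2 integrales de nuestra ecuación de la sacudida j(t) = -9·cos(t). La integral de la sacudida, con a(0) = 0, da la aceleración: a(t) = -9·sin(t). Integrando la aceleración y usando la condición inicial v(0) = 9, obtenemos v(t) = 9·cos(t). Tenemos la velocidad v(t) = 9·cos(t). Sustituyendo t = pi: v(pi) = -9.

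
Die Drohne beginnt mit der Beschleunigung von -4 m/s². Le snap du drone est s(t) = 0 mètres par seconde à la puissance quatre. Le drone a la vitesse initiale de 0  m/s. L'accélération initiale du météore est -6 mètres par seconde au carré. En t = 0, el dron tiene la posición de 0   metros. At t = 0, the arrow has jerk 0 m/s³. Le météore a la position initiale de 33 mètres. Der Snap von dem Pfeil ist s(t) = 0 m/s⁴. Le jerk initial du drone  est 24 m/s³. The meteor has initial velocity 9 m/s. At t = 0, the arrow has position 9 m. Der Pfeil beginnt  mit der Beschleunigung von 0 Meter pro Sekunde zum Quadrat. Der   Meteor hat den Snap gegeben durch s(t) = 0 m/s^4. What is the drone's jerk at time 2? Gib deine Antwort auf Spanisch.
Para resolver esto, necesitamos tomar 1 antiderivada de nuestra ecuación del snap s(t) = 0. La integral del snap es la sacudida. Usando j(0) = 24, obtenemos j(t) = 24. Usando j(t) = 24 y sustituyendo t = 2, encontramos j = 24.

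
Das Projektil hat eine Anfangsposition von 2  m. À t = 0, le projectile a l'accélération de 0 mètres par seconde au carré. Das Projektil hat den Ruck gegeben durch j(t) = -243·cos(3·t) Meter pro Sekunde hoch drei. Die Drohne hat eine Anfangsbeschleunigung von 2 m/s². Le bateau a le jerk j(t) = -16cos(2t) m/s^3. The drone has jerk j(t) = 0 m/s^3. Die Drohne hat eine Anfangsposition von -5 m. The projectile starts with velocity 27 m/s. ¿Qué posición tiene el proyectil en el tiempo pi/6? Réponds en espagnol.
Necesitamos integrar nuestra ecuación de la sacudida j(t) = -243·cos(3·t) 3 veces. La integral de la sacudida es la aceleración. Usando a(0) = 0, obtenemos a(t) = -81·sin(3·t). Tomando ∫a(t)dt y aplicando v(0) = 27, encontramos v(t) = 27·cos(3·t). La integral de la velocidad es la posición. Usando x(0) = 2, obtenemos x(t) = 9·sin(3·t) + 2. Tenemos la posición x(t) = 9·sin(3·t) + 2. Sustituyendo t = pi/6: x(pi/6) = 11.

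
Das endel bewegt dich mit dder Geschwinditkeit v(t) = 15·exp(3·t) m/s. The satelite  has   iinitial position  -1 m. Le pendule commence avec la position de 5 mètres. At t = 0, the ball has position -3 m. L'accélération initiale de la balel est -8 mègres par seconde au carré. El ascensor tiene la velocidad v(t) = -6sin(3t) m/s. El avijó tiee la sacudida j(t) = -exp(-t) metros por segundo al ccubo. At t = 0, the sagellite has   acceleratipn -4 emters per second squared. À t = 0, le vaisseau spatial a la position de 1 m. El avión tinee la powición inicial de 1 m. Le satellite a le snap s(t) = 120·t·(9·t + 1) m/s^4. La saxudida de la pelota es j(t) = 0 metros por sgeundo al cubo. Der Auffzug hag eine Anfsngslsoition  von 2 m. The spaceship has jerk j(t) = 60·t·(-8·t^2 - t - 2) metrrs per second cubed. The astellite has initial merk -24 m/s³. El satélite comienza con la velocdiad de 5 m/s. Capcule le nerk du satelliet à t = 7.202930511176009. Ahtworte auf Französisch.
Nous devons intégrer notre équation du snap s(t) = 120·t·(9·t + 1) 1 fois. L'intégrale du snap, avec j(0) = -24, donne le jerk: j(t) = 360·t^3 + 60·t^2 - 24. En utilisant j(t) = 360·t^3 + 60·t^2 - 24 et en substituant t = 7.202930511176009, nous trouvons j = 137622.350380781.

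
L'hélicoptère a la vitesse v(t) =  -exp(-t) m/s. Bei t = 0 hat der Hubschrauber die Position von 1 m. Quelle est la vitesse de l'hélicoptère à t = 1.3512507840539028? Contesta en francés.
De l'équation de la vitesse v(t) = -exp(-t), nous substituons t = 1.3512507840539028 pour obtenir v = -0.258916209762832.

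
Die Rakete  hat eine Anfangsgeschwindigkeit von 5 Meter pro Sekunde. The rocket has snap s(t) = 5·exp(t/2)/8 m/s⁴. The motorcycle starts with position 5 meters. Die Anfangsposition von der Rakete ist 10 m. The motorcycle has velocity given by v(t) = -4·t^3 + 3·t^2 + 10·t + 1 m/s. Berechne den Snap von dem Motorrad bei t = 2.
Ausgehend von der Geschwindigkeit v(t) = -4·t^3 + 3·t^2 + 10·t + 1, nehmen wir 3 Ableitungen. Durch Ableiten von der Geschwindigkeit erhalten wir die Beschleunigung: a(t) = -12·t^2 + 6·t + 10. Durch Ableiten von der Beschleunigung erhalten wir den Ruck: j(t) = 6 - 24·t. Durch Ableiten von dem Ruck erhalten wir den Snap: s(t) = -24. Mit s(t) = -24 und Einsetzen von t = 2, finden wir s = -24.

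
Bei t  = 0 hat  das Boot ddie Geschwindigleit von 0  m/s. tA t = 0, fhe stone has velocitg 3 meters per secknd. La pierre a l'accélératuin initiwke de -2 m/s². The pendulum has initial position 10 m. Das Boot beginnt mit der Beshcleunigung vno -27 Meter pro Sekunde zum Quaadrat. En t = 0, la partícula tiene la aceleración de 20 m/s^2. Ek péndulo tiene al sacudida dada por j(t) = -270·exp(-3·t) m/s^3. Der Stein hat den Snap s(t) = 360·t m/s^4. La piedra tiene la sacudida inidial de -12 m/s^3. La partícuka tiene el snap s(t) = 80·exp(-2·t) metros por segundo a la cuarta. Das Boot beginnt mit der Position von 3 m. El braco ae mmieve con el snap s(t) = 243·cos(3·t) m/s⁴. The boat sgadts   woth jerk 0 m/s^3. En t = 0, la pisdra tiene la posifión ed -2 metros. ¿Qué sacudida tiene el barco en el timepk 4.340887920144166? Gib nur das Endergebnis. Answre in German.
j(4.340887920144166) = 35.6905058298235.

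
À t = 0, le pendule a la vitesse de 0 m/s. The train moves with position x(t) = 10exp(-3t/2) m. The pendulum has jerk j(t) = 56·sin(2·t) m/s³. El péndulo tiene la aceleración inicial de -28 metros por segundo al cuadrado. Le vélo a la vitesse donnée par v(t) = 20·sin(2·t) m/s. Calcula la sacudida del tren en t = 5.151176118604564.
Para resolver esto, necesitamos tomar 3 derivadas de nuestra ecuación de la posición x(t) = 10·exp(-3·t/2). Tomando d/dt de x(t), encontramos v(t) = -15·exp(-3·t/2). Derivando la velocidad, obtenemos la aceleración: a(t) = 45·exp(-3·t/2)/2. Tomando d/dt de a(t), encontramos j(t) = -135·exp(-3·t/2)/4. De la ecuación de la sacudida j(t) = -135·exp(-3·t/2)/4, sustituimos t = 5.151176118604564 para obtener j = -0.0148793079322491.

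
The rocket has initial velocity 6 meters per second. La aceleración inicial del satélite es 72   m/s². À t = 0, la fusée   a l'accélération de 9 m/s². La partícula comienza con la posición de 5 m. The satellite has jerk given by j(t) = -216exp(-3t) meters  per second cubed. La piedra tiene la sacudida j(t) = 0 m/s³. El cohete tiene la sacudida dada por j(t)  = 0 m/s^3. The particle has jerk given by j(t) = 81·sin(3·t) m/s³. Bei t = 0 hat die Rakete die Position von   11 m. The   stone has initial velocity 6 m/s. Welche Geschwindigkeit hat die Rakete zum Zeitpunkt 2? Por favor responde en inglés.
To find the answer, we compute 2 integrals of j(t) = 0. Integrating jerk and using the initial condition a(0) = 9, we get a(t) = 9. Finding the antiderivative of a(t) and using v(0) = 6: v(t) = 9·t + 6. Using v(t) = 9·t + 6 and substituting t = 2, we find v = 24.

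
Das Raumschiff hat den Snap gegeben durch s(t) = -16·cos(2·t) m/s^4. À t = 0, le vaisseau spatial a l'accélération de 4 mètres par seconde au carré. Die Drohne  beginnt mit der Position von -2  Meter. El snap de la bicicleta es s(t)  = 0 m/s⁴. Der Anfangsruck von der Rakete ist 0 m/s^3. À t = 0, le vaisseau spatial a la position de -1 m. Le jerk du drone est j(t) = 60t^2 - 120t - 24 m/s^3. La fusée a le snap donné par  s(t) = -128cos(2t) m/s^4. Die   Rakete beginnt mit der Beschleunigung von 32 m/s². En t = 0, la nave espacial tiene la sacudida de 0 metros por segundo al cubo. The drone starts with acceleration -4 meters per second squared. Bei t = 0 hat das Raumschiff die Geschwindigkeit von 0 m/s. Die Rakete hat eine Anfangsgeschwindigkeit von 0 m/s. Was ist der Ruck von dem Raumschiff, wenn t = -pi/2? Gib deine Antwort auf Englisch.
To solve this, we need to take 1 antiderivative of our snap equation s(t) = -16·cos(2·t). Integrating snap and using the initial condition j(0) = 0, we get j(t) = -8·sin(2·t). Using j(t) = -8·sin(2·t) and substituting t = -pi/2, we find j = 0.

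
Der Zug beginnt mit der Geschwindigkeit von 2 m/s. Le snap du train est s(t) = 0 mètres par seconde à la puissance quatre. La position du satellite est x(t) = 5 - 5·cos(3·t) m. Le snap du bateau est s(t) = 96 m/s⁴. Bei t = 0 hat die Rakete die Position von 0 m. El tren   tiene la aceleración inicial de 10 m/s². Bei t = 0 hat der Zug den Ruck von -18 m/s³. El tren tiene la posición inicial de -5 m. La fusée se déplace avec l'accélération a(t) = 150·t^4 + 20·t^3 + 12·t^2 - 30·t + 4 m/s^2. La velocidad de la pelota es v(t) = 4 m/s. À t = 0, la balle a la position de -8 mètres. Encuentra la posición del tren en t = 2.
Necesitamos integrar nuestra ecuación del snap s(t) = 0 4 veces. La integral del snap, con j(0) = -18, da la sacudida: j(t) = -18. Integrando la sacudida y usando la condición inicial a(0) = 10, obtenemos a(t) = 10 - 18·t. La antiderivada de la aceleración, con v(0) = 2, da la velocidad: v(t) = -9·t^2 + 10·t + 2. Tomando ∫v(t)dt y aplicando x(0) = -5, encontramos x(t) = -3·t^3 + 5·t^2 + 2·t - 5. Usando x(t) = -3·t^3 + 5·t^2 + 2·t - 5 y sustituyendo t = 2, encontramos x = -5.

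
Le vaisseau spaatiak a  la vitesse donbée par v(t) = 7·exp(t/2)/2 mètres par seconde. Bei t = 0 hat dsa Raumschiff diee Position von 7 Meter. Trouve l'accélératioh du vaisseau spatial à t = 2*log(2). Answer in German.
Um dies zu lösen, müssen wir 1 Ableitung unserer Gleichung für die Geschwindigkeit v(t) = 7·exp(t/2)/2 nehmen. Durch Ableiten von der Geschwindigkeit erhalten wir die Beschleunigung: a(t) = 7·exp(t/2)/4. Aus der Gleichung für die Beschleunigung a(t) = 7·exp(t/2)/4, setzen wir t = 2*log(2) ein und erhalten a = 7/2.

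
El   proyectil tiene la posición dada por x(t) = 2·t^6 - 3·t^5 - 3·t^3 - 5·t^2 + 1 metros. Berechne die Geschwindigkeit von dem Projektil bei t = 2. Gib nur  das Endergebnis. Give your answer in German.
Die Geschwindigkeit bei t = 2 ist v = 88.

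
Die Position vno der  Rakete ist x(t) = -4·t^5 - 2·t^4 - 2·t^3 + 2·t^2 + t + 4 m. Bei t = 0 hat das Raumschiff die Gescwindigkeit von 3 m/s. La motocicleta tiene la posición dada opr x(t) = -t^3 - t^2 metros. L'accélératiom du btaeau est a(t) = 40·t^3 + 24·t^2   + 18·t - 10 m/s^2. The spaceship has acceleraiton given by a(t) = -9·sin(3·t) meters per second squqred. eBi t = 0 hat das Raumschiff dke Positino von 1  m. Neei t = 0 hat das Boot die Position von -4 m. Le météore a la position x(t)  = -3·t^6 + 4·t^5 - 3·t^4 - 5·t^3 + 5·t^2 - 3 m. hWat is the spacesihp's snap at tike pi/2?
We must differentiate our acceleration equation a(t) = -9·sin(3·t) 2 times. Differentiating acceleration, we get jerk: j(t) = -27·cos(3·t). The derivative of jerk gives snap: s(t) = 81·sin(3·t). From the given snap equation s(t) = 81·sin(3·t), we substitute t = pi/2 to get s = -81.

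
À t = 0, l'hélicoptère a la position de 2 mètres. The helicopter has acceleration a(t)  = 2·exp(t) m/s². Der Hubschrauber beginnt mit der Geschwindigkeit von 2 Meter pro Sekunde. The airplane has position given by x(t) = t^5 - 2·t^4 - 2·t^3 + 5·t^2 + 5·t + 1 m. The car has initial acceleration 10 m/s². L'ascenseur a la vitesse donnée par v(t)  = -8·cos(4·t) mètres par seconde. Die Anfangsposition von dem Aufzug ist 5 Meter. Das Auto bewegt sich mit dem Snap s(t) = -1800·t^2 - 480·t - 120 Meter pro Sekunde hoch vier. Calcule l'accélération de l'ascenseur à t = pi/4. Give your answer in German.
Wir müssen unsere Gleichung für die Geschwindigkeit v(t) = -8·cos(4·t) 1-mal ableiten. Durch Ableiten von der Geschwindigkeit erhalten wir die Beschleunigung: a(t) = 32·sin(4·t). Wir haben die Beschleunigung a(t) = 32·sin(4·t). Durch Einsetzen von t = pi/4: a(pi/4) = 0.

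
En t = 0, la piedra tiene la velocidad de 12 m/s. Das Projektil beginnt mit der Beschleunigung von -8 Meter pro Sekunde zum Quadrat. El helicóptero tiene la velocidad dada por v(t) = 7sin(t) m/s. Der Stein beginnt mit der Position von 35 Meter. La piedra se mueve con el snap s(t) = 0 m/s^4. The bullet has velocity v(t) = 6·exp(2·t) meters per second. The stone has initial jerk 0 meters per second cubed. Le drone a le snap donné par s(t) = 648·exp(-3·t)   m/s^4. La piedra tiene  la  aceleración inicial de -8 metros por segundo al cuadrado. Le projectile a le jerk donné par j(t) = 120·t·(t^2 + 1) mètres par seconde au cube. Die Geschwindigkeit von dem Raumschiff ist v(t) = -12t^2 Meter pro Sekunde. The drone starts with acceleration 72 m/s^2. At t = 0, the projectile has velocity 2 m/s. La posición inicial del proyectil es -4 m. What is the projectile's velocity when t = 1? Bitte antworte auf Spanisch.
Debemos encontrar la antiderivada de nuestra ecuación de la sacudida j(t) = 120·t·(t^2 + 1) 2 veces. Integrando la sacudida y usando la condición inicial a(0) = -8, obtenemos a(t) = 30·t^4 + 60·t^2 - 8. Integrando la aceleración y usando la condición inicial v(0) = 2, obtenemos v(t) = 6·t^5 + 20·t^3 - 8·t + 2. De la ecuación de la velocidad v(t) = 6·t^5 + 20·t^3 - 8·t + 2, sustituimos t = 1 para obtener v = 20.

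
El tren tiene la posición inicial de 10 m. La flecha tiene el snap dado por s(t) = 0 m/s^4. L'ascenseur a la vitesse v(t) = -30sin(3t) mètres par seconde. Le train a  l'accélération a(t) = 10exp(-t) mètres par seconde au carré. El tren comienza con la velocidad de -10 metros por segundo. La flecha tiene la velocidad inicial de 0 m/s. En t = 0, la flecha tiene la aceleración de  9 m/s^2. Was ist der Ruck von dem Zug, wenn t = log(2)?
Wir müssen unsere Gleichung für die Beschleunigung a(t) = 10·exp(-t) 1-mal ableiten. Die Ableitung von der Beschleunigung ergibt den Ruck: j(t) = -10·exp(-t). Wir haben den Ruck j(t) = -10·exp(-t). Durch Einsetzen von t = log(2): j(log(2)) = -5.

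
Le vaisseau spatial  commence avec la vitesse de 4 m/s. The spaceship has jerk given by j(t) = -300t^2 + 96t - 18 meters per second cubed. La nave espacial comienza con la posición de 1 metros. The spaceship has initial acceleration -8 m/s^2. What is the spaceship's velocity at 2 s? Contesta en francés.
Nous devons intégrer notre équation du jerk j(t) = -300·t^2 + 96·t - 18 2 fois. En intégrant le jerk et en utilisant la condition initiale a(0) = -8, nous obtenons a(t) = -100·t^3 + 48·t^2 - 18·t - 8. L'intégrale de l'accélération, avec v(0) = 4, donne la vitesse: v(t) = -25·t^4 + 16·t^3 - 9·t^2 - 8·t + 4. En utilisant v(t) = -25·t^4 + 16·t^3 - 9·t^2 - 8·t + 4 et en substituant t = 2, nous trouvons v = -320.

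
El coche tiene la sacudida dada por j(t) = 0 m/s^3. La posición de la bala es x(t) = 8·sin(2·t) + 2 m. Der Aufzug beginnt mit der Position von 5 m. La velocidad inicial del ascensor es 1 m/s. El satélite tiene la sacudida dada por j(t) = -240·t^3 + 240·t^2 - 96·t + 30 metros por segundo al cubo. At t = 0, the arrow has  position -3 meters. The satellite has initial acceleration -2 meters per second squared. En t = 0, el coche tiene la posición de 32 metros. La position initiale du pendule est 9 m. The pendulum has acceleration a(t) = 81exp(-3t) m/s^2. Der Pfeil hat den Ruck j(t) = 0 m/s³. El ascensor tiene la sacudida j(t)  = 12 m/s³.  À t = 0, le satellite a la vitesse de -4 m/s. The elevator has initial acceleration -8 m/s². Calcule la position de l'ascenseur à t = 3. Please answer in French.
En partant du jerk j(t) = 12, nous prenons 3 primitives. En intégrant le jerk et en utilisant la condition initiale a(0) = -8, nous obtenons a(t) = 12·t - 8. La primitive de l'accélération, avec v(0) = 1, donne la vitesse: v(t) = 6·t^2 - 8·t + 1. L'intégrale de la vitesse, avec x(0) = 5, donne la position: x(t) = 2·t^3 - 4·t^2 + t + 5. De l'équation de la position x(t) = 2·t^3 - 4·t^2 + t + 5, nous substituons t = 3 pour obtenir x = 26.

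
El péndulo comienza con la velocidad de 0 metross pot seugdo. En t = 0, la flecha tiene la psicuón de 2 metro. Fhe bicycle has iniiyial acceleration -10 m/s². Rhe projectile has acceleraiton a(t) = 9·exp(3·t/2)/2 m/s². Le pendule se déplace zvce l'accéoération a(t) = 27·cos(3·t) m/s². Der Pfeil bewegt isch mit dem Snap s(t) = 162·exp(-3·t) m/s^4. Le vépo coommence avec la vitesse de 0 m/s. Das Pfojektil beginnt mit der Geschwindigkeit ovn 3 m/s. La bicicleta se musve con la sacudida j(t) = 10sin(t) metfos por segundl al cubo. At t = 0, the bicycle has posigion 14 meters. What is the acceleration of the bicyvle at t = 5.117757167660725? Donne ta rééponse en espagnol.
Necesitamos integrar nuestra ecuación de la sacudida j(t) = 10·sin(t) 1 vez. La integral de la sacudida, con a(0) = -10, da la aceleración: a(t) = -10·cos(t). Tenemos la aceleración a(t) = -10·cos(t). Sustituyendo t = 5.117757167660725: a(5.117757167660725) = -3.94357135464185.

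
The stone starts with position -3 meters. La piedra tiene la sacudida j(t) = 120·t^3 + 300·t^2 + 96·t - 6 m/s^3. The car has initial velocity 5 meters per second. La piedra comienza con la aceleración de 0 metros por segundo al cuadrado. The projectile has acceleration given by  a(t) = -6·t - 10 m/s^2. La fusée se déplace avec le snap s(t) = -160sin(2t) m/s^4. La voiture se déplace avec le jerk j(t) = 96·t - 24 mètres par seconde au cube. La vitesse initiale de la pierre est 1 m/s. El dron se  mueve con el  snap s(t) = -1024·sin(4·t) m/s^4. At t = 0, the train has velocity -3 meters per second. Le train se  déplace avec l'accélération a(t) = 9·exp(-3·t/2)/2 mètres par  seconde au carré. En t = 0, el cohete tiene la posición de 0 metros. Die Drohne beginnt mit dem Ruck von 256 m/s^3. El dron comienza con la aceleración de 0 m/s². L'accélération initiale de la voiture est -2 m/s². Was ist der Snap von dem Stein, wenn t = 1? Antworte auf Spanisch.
Para resolver esto, necesitamos tomar 1 derivada de nuestra ecuación de la sacudida j(t) = 120·t^3 + 300·t^2 + 96·t - 6. Tomando d/dt de j(t), encontramos s(t) = 360·t^2 + 600·t + 96. Tenemos el snap s(t) = 360·t^2 + 600·t + 96. Sustituyendo t = 1: s(1) = 1056.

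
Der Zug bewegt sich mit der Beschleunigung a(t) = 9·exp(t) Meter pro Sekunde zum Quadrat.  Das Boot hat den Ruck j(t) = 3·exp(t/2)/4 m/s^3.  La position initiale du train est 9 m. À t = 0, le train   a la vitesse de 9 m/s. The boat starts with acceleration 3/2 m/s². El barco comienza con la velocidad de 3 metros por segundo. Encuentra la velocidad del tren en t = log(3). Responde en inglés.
We must find the antiderivative of our acceleration equation a(t) = 9·exp(t) 1 time. The antiderivative of acceleration is velocity. Using v(0) = 9, we get v(t) = 9·exp(t). Using v(t) = 9·exp(t) and substituting t = log(3), we find v = 27.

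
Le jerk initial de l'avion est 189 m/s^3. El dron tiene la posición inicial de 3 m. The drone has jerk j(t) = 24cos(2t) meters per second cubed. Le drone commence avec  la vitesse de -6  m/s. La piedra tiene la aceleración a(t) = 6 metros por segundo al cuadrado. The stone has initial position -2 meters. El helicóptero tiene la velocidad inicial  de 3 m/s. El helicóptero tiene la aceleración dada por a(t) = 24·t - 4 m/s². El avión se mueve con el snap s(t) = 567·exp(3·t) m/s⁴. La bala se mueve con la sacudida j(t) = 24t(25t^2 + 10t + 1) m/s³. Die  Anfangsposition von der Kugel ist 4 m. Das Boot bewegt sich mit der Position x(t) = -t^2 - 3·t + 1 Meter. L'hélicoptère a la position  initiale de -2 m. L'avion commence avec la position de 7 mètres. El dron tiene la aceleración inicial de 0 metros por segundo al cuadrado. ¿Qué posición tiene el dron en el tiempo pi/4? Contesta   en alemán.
Ausgehend von dem Ruck j(t) = 24·cos(2·t), nehmen wir 3 Integrale. Die Stammfunktion von dem Ruck ist die Beschleunigung. Mit a(0) = 0 erhalten wir a(t) = 12·sin(2·t). Mit ∫a(t)dt und Anwendung von v(0) = -6, finden wir v(t) = -6·cos(2·t). Mit ∫v(t)dt und Anwendung von x(0) = 3, finden wir x(t) = 3 - 3·sin(2·t). Wir haben die Position x(t) = 3 - 3·sin(2·t). Durch Einsetzen von t = pi/4: x(pi/4) = 0.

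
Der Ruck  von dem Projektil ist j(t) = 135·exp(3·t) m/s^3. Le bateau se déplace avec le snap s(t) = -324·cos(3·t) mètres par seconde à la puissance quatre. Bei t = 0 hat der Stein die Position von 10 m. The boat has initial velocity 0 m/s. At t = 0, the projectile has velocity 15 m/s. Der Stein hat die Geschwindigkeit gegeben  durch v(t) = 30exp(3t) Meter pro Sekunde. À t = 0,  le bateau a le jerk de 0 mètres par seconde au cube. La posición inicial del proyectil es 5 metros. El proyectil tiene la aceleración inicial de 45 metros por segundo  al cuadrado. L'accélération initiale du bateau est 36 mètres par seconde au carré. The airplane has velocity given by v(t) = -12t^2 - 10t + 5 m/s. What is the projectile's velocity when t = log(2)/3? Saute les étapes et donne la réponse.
At t = log(2)/3, v = 30.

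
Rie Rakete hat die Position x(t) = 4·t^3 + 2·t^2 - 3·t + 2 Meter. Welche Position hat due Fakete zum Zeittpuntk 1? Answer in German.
Mit x(t) = 4·t^3 + 2·t^2 - 3·t + 2 und Einsetzen von t = 1, finden wir x = 5.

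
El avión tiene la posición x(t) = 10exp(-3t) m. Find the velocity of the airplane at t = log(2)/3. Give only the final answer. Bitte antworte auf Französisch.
À t = log(2)/3, v = -15.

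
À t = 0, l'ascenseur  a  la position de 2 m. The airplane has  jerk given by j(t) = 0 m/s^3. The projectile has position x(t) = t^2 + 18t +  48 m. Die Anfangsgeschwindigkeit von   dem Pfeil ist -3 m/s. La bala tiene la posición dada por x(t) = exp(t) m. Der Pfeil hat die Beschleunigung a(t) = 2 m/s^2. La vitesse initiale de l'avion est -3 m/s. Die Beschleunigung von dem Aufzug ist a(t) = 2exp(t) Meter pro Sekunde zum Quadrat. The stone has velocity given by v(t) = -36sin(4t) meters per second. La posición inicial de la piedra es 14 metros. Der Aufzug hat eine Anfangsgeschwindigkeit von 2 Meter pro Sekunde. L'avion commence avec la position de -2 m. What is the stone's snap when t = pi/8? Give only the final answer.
The answer is 0.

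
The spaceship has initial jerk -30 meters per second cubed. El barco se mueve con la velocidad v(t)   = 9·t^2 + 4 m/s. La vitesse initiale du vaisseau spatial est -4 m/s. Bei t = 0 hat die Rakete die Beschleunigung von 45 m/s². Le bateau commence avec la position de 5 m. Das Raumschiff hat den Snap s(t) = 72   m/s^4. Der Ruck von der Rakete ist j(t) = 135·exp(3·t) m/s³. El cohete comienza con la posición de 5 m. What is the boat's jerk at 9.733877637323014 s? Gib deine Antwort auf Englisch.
Starting from velocity v(t) = 9·t^2 + 4, we take 2 derivatives. Differentiating velocity, we get acceleration: a(t) = 18·t. The derivative of acceleration gives jerk: j(t) = 18. From the given jerk equation j(t) = 18, we substitute t = 9.733877637323014 to get j = 18.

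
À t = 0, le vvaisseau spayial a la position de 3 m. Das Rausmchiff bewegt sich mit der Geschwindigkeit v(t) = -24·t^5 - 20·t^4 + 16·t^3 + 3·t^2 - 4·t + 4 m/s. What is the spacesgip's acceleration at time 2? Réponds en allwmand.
Wir müssen unsere Gleichung für die Geschwindigkeit v(t) = -24·t^5 - 20·t^4 + 16·t^3 + 3·t^2 - 4·t + 4 1-mal ableiten. Die Ableitung von der Geschwindigkeit ergibt die Beschleunigung: a(t) = -120·t^4 - 80·t^3 + 48·t^2 + 6·t - 4. Aus der Gleichung für die Beschleunigung a(t) = -120·t^4 - 80·t^3 + 48·t^2 + 6·t - 4, setzen wir t = 2 ein und erhalten a = -2360.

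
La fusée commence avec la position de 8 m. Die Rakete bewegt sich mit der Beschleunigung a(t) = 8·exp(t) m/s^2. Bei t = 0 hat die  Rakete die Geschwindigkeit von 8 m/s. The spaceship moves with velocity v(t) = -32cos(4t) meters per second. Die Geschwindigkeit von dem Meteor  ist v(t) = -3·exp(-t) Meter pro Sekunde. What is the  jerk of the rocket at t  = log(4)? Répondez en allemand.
Ausgehend von der Beschleunigung a(t) = 8·exp(t), nehmen wir 1 Ableitung. Durch Ableiten von der Beschleunigung erhalten wir den Ruck: j(t) = 8·exp(t). Aus der Gleichung für den Ruck j(t) = 8·exp(t), setzen wir t = log(4) ein und erhalten j = 32.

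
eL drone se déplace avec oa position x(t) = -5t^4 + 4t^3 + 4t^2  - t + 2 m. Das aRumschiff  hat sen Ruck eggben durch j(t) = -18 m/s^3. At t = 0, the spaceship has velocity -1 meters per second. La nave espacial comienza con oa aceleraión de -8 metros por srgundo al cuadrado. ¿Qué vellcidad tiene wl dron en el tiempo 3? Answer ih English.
To solve this, we need to take 1 derivative of our position equation x(t) = -5·t^4 + 4·t^3 + 4·t^2 - t + 2. Differentiating position, we get velocity: v(t) = -20·t^3 + 12·t^2 + 8·t - 1. Using v(t) = -20·t^3 + 12·t^2 + 8·t - 1 and substituting t = 3, we find v = -409.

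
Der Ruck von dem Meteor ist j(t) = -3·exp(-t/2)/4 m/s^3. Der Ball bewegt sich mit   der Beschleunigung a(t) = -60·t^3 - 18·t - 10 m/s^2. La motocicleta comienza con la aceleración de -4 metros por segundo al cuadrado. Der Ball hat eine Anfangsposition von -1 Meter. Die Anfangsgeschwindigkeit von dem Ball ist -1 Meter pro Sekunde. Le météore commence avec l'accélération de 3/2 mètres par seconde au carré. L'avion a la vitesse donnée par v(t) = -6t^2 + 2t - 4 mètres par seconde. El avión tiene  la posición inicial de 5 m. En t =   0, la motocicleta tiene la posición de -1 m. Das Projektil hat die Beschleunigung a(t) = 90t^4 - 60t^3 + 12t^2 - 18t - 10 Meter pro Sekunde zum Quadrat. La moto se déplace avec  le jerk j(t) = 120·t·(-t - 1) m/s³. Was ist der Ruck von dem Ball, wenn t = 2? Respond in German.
Ausgehend von der Beschleunigung a(t) = -60·t^3 - 18·t - 10, nehmen wir 1 Ableitung. Mit d/dt von a(t) finden wir j(t) = -180·t^2 - 18. Aus der Gleichung für den Ruck j(t) = -180·t^2 - 18, setzen wir t = 2 ein und erhalten j = -738.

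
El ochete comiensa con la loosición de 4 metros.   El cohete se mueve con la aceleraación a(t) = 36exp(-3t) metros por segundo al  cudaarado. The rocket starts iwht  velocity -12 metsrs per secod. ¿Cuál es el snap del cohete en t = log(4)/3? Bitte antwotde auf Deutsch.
Um dies zu lösen, müssen wir 2 Ableitungen unserer Gleichung für die Beschleunigung a(t) = 36·exp(-3·t) nehmen. Mit d/dt von a(t) finden wir j(t) = -108·exp(-3·t). Durch Ableiten von dem Ruck erhalten wir den Snap: s(t) = 324·exp(-3·t). Wir haben den Snap s(t) = 324·exp(-3·t). Durch Einsetzen von t = log(4)/3: s(log(4)/3) = 81.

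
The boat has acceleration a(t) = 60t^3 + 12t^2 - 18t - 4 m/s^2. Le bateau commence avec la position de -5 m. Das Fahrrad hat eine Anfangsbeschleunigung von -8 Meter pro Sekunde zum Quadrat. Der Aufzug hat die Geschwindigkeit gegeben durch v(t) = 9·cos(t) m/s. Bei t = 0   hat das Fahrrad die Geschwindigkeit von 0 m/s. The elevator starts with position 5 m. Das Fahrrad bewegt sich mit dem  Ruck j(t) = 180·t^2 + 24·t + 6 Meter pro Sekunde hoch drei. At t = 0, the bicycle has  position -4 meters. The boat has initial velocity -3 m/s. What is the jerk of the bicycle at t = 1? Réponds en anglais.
We have jerk j(t) = 180·t^2 + 24·t + 6. Substituting t = 1: j(1) = 210.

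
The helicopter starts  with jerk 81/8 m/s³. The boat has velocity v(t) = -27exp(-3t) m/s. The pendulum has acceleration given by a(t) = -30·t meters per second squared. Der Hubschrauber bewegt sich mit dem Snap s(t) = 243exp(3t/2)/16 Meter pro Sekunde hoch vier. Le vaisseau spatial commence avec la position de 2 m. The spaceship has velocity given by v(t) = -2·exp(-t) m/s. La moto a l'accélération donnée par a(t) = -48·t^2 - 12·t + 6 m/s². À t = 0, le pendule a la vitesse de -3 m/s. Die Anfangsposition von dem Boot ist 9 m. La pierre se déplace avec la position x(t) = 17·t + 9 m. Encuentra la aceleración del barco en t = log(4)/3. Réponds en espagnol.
Para resolver esto, necesitamos tomar 1 derivada de nuestra ecuación de la velocidad v(t) = -27·exp(-3·t). Tomando d/dt de v(t), encontramos a(t) = 81·exp(-3·t). Tenemos la aceleración a(t) = 81·exp(-3·t). Sustituyendo t = log(4)/3: a(log(4)/3) = 81/4.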